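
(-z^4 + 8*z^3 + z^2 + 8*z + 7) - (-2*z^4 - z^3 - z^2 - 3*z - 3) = z^4 + 9*z^3 + 2*z^2 + 11*z + 10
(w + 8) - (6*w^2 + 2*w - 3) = -6*w^2 - w + 11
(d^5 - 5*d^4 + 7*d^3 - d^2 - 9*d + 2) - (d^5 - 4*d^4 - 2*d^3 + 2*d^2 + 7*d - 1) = -d^4 + 9*d^3 - 3*d^2 - 16*d + 3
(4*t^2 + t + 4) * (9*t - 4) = 36*t^3 - 7*t^2 + 32*t - 16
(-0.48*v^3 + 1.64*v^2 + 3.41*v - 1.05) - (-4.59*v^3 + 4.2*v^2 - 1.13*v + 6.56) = 4.11*v^3 - 2.56*v^2 + 4.54*v - 7.61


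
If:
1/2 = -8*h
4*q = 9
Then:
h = -1/16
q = 9/4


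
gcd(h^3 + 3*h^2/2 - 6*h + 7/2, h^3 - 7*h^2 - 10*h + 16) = h - 1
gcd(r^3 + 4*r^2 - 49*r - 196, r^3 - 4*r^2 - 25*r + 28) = r^2 - 3*r - 28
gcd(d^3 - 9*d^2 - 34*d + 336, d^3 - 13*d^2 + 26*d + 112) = d^2 - 15*d + 56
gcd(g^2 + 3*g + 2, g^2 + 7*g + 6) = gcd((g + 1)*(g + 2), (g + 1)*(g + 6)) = g + 1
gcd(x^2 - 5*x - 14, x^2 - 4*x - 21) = x - 7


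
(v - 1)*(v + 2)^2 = v^3 + 3*v^2 - 4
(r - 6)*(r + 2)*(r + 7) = r^3 + 3*r^2 - 40*r - 84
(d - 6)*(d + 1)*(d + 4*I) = d^3 - 5*d^2 + 4*I*d^2 - 6*d - 20*I*d - 24*I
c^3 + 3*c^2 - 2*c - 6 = (c + 3)*(c - sqrt(2))*(c + sqrt(2))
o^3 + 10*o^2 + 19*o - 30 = (o - 1)*(o + 5)*(o + 6)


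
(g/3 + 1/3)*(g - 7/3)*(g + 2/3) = g^3/3 - 2*g^2/9 - 29*g/27 - 14/27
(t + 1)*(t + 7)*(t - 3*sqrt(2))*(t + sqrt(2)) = t^4 - 2*sqrt(2)*t^3 + 8*t^3 - 16*sqrt(2)*t^2 + t^2 - 48*t - 14*sqrt(2)*t - 42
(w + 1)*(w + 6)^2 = w^3 + 13*w^2 + 48*w + 36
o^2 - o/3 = o*(o - 1/3)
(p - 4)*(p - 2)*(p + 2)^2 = p^4 - 2*p^3 - 12*p^2 + 8*p + 32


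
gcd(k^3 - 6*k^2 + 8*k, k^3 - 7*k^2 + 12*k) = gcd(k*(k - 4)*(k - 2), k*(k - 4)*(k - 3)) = k^2 - 4*k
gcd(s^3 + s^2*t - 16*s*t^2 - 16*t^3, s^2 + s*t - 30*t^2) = 1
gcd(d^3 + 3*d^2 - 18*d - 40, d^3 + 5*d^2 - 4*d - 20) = d^2 + 7*d + 10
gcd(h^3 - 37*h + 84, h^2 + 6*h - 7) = h + 7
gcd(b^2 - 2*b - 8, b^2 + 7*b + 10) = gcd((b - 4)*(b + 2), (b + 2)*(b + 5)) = b + 2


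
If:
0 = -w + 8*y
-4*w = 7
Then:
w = -7/4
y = -7/32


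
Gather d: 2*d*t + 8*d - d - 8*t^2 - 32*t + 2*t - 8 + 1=d*(2*t + 7) - 8*t^2 - 30*t - 7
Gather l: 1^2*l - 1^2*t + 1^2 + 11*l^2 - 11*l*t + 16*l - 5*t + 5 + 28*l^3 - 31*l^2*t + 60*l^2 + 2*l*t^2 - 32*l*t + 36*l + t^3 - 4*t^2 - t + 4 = 28*l^3 + l^2*(71 - 31*t) + l*(2*t^2 - 43*t + 53) + t^3 - 4*t^2 - 7*t + 10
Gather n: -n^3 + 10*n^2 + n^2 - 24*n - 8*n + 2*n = -n^3 + 11*n^2 - 30*n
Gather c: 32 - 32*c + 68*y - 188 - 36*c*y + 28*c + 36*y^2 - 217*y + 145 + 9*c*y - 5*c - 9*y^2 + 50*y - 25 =c*(-27*y - 9) + 27*y^2 - 99*y - 36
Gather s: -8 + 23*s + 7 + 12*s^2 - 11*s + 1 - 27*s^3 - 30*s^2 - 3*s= -27*s^3 - 18*s^2 + 9*s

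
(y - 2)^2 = y^2 - 4*y + 4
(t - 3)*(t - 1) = t^2 - 4*t + 3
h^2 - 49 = (h - 7)*(h + 7)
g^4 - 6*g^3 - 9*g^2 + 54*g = g*(g - 6)*(g - 3)*(g + 3)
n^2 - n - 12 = (n - 4)*(n + 3)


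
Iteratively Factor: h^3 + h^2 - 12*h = (h + 4)*(h^2 - 3*h) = h*(h + 4)*(h - 3)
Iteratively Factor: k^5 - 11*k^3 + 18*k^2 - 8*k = (k)*(k^4 - 11*k^2 + 18*k - 8) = k*(k - 1)*(k^3 + k^2 - 10*k + 8) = k*(k - 1)*(k + 4)*(k^2 - 3*k + 2) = k*(k - 1)^2*(k + 4)*(k - 2)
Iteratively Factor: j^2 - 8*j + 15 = (j - 3)*(j - 5)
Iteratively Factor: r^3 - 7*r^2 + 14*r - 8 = (r - 1)*(r^2 - 6*r + 8) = (r - 4)*(r - 1)*(r - 2)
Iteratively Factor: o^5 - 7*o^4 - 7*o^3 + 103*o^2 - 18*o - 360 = (o + 3)*(o^4 - 10*o^3 + 23*o^2 + 34*o - 120) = (o - 4)*(o + 3)*(o^3 - 6*o^2 - o + 30) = (o - 4)*(o - 3)*(o + 3)*(o^2 - 3*o - 10) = (o - 4)*(o - 3)*(o + 2)*(o + 3)*(o - 5)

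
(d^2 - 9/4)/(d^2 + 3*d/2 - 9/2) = (d + 3/2)/(d + 3)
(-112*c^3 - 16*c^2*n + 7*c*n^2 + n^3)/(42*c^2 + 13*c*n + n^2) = (-16*c^2 + n^2)/(6*c + n)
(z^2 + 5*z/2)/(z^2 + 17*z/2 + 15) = z/(z + 6)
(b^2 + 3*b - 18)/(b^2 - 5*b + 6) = (b + 6)/(b - 2)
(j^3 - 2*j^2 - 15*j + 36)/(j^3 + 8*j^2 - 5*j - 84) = (j - 3)/(j + 7)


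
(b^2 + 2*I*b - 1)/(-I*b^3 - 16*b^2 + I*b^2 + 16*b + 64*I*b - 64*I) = (I*b^2 - 2*b - I)/(b^3 - b^2*(1 + 16*I) + 16*b*(-4 + I) + 64)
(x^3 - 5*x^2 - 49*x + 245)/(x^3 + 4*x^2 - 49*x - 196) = (x - 5)/(x + 4)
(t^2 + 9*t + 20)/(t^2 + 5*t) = (t + 4)/t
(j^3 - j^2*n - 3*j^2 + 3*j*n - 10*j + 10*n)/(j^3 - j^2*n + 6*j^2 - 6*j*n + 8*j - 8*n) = (j - 5)/(j + 4)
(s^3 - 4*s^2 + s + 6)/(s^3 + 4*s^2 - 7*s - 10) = (s - 3)/(s + 5)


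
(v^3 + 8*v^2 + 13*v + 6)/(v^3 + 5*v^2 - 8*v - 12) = (v + 1)/(v - 2)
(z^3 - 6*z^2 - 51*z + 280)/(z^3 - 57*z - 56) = (z - 5)/(z + 1)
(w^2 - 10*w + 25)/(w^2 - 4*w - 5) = (w - 5)/(w + 1)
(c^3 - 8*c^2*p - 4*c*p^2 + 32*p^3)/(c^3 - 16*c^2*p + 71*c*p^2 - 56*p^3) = (c^2 - 4*p^2)/(c^2 - 8*c*p + 7*p^2)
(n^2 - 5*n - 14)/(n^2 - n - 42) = (n + 2)/(n + 6)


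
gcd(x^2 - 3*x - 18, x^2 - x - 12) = x + 3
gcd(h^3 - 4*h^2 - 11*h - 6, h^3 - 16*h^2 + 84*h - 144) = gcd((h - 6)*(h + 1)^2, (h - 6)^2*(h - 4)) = h - 6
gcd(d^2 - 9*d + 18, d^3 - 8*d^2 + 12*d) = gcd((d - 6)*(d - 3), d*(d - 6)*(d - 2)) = d - 6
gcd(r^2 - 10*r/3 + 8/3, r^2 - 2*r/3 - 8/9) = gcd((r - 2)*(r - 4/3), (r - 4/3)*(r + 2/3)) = r - 4/3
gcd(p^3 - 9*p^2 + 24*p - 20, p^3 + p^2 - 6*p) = p - 2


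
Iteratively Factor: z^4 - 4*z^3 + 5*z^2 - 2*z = (z - 1)*(z^3 - 3*z^2 + 2*z) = z*(z - 1)*(z^2 - 3*z + 2) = z*(z - 2)*(z - 1)*(z - 1)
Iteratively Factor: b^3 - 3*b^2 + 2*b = (b - 2)*(b^2 - b) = (b - 2)*(b - 1)*(b)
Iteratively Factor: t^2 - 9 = (t - 3)*(t + 3)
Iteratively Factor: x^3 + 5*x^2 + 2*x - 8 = (x + 4)*(x^2 + x - 2) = (x - 1)*(x + 4)*(x + 2)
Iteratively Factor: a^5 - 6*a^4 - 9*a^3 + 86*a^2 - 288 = (a - 3)*(a^4 - 3*a^3 - 18*a^2 + 32*a + 96) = (a - 3)*(a + 3)*(a^3 - 6*a^2 + 32) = (a - 3)*(a + 2)*(a + 3)*(a^2 - 8*a + 16) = (a - 4)*(a - 3)*(a + 2)*(a + 3)*(a - 4)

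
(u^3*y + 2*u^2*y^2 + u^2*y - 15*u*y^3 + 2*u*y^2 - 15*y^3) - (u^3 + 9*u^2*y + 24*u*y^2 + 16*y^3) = u^3*y - u^3 + 2*u^2*y^2 - 8*u^2*y - 15*u*y^3 - 22*u*y^2 - 31*y^3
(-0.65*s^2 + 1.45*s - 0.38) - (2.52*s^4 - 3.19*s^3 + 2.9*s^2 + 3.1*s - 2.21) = -2.52*s^4 + 3.19*s^3 - 3.55*s^2 - 1.65*s + 1.83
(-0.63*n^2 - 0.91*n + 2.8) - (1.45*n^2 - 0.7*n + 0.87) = -2.08*n^2 - 0.21*n + 1.93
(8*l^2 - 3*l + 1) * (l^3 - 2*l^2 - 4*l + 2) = 8*l^5 - 19*l^4 - 25*l^3 + 26*l^2 - 10*l + 2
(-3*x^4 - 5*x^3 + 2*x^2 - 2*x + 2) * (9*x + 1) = -27*x^5 - 48*x^4 + 13*x^3 - 16*x^2 + 16*x + 2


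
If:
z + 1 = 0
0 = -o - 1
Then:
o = -1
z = -1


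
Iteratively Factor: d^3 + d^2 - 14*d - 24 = (d + 2)*(d^2 - d - 12) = (d - 4)*(d + 2)*(d + 3)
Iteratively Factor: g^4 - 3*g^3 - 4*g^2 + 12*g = (g)*(g^3 - 3*g^2 - 4*g + 12) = g*(g + 2)*(g^2 - 5*g + 6) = g*(g - 3)*(g + 2)*(g - 2)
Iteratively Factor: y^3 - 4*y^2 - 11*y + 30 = (y - 5)*(y^2 + y - 6) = (y - 5)*(y + 3)*(y - 2)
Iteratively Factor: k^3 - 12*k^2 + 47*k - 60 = (k - 5)*(k^2 - 7*k + 12) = (k - 5)*(k - 4)*(k - 3)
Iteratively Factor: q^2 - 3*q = (q - 3)*(q)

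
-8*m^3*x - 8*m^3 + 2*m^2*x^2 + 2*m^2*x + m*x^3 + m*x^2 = (-2*m + x)*(4*m + x)*(m*x + m)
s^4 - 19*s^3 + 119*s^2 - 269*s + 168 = (s - 8)*(s - 7)*(s - 3)*(s - 1)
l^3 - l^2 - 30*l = l*(l - 6)*(l + 5)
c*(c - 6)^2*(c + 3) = c^4 - 9*c^3 + 108*c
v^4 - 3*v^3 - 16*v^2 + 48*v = v*(v - 4)*(v - 3)*(v + 4)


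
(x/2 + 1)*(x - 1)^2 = x^3/2 - 3*x/2 + 1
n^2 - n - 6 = (n - 3)*(n + 2)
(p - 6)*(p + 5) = p^2 - p - 30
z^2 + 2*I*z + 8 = (z - 2*I)*(z + 4*I)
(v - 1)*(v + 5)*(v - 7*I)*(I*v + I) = I*v^4 + 7*v^3 + 5*I*v^3 + 35*v^2 - I*v^2 - 7*v - 5*I*v - 35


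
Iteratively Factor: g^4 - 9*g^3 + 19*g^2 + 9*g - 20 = (g + 1)*(g^3 - 10*g^2 + 29*g - 20) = (g - 4)*(g + 1)*(g^2 - 6*g + 5) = (g - 4)*(g - 1)*(g + 1)*(g - 5)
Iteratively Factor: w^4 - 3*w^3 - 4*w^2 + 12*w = (w - 3)*(w^3 - 4*w) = (w - 3)*(w - 2)*(w^2 + 2*w) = w*(w - 3)*(w - 2)*(w + 2)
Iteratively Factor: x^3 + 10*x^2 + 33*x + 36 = (x + 3)*(x^2 + 7*x + 12) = (x + 3)^2*(x + 4)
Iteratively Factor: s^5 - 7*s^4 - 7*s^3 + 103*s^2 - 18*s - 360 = (s + 3)*(s^4 - 10*s^3 + 23*s^2 + 34*s - 120) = (s - 5)*(s + 3)*(s^3 - 5*s^2 - 2*s + 24) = (s - 5)*(s - 4)*(s + 3)*(s^2 - s - 6) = (s - 5)*(s - 4)*(s + 2)*(s + 3)*(s - 3)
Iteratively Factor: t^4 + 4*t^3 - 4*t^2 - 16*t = (t)*(t^3 + 4*t^2 - 4*t - 16) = t*(t + 4)*(t^2 - 4) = t*(t - 2)*(t + 4)*(t + 2)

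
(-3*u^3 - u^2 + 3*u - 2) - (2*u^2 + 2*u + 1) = -3*u^3 - 3*u^2 + u - 3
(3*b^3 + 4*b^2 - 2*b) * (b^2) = 3*b^5 + 4*b^4 - 2*b^3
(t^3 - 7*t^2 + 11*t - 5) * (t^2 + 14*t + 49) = t^5 + 7*t^4 - 38*t^3 - 194*t^2 + 469*t - 245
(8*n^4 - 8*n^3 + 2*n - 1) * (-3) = -24*n^4 + 24*n^3 - 6*n + 3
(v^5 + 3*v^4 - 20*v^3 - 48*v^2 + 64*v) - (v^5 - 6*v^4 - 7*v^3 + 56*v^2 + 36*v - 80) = 9*v^4 - 13*v^3 - 104*v^2 + 28*v + 80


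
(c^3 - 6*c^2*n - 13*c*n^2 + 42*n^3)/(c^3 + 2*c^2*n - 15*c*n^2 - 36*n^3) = (c^2 - 9*c*n + 14*n^2)/(c^2 - c*n - 12*n^2)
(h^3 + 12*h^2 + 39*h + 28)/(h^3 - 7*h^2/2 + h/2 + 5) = 2*(h^2 + 11*h + 28)/(2*h^2 - 9*h + 10)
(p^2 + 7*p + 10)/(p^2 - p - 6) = (p + 5)/(p - 3)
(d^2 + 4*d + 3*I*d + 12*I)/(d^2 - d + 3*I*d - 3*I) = (d + 4)/(d - 1)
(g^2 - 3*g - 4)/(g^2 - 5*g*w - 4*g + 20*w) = (-g - 1)/(-g + 5*w)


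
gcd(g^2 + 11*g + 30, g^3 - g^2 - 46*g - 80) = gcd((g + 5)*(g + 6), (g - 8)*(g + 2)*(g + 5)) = g + 5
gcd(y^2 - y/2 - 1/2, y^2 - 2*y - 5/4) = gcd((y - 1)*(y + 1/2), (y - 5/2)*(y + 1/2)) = y + 1/2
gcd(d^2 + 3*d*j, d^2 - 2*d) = d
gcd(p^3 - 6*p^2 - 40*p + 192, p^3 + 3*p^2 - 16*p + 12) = p + 6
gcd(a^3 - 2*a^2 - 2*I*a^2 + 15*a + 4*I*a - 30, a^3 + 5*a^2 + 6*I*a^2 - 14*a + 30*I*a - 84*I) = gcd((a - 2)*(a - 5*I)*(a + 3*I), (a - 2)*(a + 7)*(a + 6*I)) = a - 2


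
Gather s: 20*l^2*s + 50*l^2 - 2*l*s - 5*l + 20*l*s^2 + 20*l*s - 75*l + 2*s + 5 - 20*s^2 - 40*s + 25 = 50*l^2 - 80*l + s^2*(20*l - 20) + s*(20*l^2 + 18*l - 38) + 30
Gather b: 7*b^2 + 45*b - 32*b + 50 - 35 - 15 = 7*b^2 + 13*b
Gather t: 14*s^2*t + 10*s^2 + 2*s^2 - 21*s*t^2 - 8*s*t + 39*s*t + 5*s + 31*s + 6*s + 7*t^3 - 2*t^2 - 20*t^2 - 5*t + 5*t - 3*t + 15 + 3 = 12*s^2 + 42*s + 7*t^3 + t^2*(-21*s - 22) + t*(14*s^2 + 31*s - 3) + 18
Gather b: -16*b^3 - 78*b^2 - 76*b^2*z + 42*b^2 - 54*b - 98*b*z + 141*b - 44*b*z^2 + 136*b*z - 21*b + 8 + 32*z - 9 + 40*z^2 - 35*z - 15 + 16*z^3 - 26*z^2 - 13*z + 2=-16*b^3 + b^2*(-76*z - 36) + b*(-44*z^2 + 38*z + 66) + 16*z^3 + 14*z^2 - 16*z - 14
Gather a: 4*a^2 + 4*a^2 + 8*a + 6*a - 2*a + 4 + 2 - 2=8*a^2 + 12*a + 4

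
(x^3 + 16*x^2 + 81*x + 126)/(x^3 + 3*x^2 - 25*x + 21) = (x^2 + 9*x + 18)/(x^2 - 4*x + 3)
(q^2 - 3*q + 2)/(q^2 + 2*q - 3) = (q - 2)/(q + 3)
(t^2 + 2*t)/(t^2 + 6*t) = (t + 2)/(t + 6)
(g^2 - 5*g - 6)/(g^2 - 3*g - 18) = (g + 1)/(g + 3)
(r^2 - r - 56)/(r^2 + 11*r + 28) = (r - 8)/(r + 4)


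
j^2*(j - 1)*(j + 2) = j^4 + j^3 - 2*j^2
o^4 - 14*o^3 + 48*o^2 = o^2*(o - 8)*(o - 6)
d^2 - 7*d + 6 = (d - 6)*(d - 1)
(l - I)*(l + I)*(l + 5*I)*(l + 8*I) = l^4 + 13*I*l^3 - 39*l^2 + 13*I*l - 40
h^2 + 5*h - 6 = (h - 1)*(h + 6)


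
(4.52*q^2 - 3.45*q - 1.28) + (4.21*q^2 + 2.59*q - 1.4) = 8.73*q^2 - 0.86*q - 2.68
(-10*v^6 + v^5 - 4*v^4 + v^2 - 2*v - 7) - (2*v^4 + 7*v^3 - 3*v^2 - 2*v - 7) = -10*v^6 + v^5 - 6*v^4 - 7*v^3 + 4*v^2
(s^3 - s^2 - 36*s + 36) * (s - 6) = s^4 - 7*s^3 - 30*s^2 + 252*s - 216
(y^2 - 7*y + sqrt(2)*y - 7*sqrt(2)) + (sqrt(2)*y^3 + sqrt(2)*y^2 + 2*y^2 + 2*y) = sqrt(2)*y^3 + sqrt(2)*y^2 + 3*y^2 - 5*y + sqrt(2)*y - 7*sqrt(2)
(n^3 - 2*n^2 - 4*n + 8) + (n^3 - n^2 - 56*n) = 2*n^3 - 3*n^2 - 60*n + 8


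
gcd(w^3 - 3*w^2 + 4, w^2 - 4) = w - 2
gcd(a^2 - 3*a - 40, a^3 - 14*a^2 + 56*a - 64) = a - 8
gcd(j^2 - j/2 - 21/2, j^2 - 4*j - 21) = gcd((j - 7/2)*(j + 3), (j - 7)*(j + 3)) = j + 3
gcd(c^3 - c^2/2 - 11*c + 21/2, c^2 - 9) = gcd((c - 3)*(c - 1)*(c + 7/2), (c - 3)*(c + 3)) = c - 3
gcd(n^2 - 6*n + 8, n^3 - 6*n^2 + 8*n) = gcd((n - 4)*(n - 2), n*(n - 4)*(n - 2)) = n^2 - 6*n + 8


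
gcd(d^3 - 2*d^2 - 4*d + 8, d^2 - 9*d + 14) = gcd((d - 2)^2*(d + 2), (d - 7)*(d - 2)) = d - 2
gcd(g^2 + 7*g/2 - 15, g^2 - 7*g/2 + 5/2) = g - 5/2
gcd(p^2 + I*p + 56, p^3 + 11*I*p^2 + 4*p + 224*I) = p + 8*I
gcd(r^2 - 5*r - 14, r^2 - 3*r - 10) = r + 2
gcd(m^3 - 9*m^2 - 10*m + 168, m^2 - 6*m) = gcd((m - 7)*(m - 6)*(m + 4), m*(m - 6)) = m - 6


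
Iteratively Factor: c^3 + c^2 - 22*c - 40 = (c - 5)*(c^2 + 6*c + 8) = (c - 5)*(c + 4)*(c + 2)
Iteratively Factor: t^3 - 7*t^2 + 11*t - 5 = (t - 1)*(t^2 - 6*t + 5) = (t - 5)*(t - 1)*(t - 1)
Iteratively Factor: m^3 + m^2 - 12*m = (m - 3)*(m^2 + 4*m) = (m - 3)*(m + 4)*(m)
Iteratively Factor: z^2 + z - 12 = (z - 3)*(z + 4)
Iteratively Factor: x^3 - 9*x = (x - 3)*(x^2 + 3*x) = (x - 3)*(x + 3)*(x)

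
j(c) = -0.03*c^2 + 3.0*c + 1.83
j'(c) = 3.0 - 0.06*c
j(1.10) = 5.09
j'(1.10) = 2.93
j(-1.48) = -2.68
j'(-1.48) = 3.09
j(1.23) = 5.47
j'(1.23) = 2.93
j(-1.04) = -1.32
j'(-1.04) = 3.06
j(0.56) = 3.50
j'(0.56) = 2.97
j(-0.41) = 0.59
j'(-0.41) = 3.02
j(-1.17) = -1.72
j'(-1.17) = 3.07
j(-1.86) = -3.85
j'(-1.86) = 3.11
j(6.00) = 18.75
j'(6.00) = 2.64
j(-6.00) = -17.25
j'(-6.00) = 3.36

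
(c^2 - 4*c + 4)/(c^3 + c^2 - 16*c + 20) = 1/(c + 5)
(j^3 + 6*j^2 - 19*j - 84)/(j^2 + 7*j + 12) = (j^2 + 3*j - 28)/(j + 4)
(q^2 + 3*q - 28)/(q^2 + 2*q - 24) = (q + 7)/(q + 6)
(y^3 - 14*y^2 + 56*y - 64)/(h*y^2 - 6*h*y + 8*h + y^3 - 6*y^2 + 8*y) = (y - 8)/(h + y)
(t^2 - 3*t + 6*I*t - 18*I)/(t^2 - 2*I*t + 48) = (t - 3)/(t - 8*I)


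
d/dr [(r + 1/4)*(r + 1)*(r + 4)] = 3*r^2 + 21*r/2 + 21/4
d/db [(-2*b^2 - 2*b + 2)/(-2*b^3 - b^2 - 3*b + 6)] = 2*(-2*b^4 - 4*b^3 + 8*b^2 - 10*b - 3)/(4*b^6 + 4*b^5 + 13*b^4 - 18*b^3 - 3*b^2 - 36*b + 36)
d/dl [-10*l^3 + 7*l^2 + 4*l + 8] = -30*l^2 + 14*l + 4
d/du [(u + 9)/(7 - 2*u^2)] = (-2*u^2 + 4*u*(u + 9) + 7)/(2*u^2 - 7)^2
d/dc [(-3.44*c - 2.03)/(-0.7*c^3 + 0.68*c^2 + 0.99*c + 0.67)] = (-4.816*c^3 - 1.9238*c^2 + 2.7608*c - 0.295100000000001)/(0.49*c^6 - 0.952*c^5 - 0.9236*c^4 + 0.4084*c^3 + 1.8913*c^2 + 1.3266*c + 0.4489)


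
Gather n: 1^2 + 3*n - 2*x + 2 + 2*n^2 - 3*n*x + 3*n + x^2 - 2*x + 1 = 2*n^2 + n*(6 - 3*x) + x^2 - 4*x + 4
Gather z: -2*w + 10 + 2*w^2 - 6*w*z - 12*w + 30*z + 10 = 2*w^2 - 14*w + z*(30 - 6*w) + 20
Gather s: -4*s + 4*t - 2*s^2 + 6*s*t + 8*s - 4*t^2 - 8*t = -2*s^2 + s*(6*t + 4) - 4*t^2 - 4*t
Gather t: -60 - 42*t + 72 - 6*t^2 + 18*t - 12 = -6*t^2 - 24*t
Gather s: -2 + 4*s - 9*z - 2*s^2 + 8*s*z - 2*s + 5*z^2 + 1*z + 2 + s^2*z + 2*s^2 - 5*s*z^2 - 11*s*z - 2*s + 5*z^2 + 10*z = s^2*z + s*(-5*z^2 - 3*z) + 10*z^2 + 2*z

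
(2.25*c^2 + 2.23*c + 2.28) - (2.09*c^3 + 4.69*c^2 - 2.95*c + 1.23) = -2.09*c^3 - 2.44*c^2 + 5.18*c + 1.05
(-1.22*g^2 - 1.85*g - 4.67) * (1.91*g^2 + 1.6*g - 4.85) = -2.3302*g^4 - 5.4855*g^3 - 5.9627*g^2 + 1.5005*g + 22.6495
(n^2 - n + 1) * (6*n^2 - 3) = 6*n^4 - 6*n^3 + 3*n^2 + 3*n - 3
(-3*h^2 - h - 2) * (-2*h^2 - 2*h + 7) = 6*h^4 + 8*h^3 - 15*h^2 - 3*h - 14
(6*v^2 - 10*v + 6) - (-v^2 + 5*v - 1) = 7*v^2 - 15*v + 7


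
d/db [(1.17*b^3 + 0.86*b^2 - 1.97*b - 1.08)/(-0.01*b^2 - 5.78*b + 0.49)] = (-0.0117*b^4 - 13.5252*b^3 - 3.2706*b^2 + 0.821200000000001*b - 7.2077)/(0.0001*b^4 + 0.1156*b^3 + 33.3986*b^2 - 5.6644*b + 0.2401)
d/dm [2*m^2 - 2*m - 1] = 4*m - 2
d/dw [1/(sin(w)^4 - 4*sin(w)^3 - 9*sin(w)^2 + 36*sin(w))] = 2*(-2*sin(w)^3 + 6*sin(w)^2 + 9*sin(w) - 18)*cos(w)/((sin(w)^3 - 4*sin(w)^2 - 9*sin(w) + 36)^2*sin(w)^2)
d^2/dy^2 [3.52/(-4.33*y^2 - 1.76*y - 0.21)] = (131.992256*y^2 + 53.650432*y - 3.52*(8.66*y + 1.76)*(17.32*y + 3.52) + 6.401472)/(4.33*y^2 + 1.76*y + 0.21)^3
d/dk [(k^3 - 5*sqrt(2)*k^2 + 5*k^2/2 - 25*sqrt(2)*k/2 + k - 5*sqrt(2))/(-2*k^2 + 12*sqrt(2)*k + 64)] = (-2*k^4 + 24*sqrt(2)*k^3 + 5*sqrt(2)*k^2 + 74*k^2 - 660*sqrt(2)*k + 320*k - 800*sqrt(2) + 184)/(4*(k^4 - 12*sqrt(2)*k^3 + 8*k^2 + 384*sqrt(2)*k + 1024))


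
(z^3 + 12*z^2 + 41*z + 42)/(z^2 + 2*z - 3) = (z^2 + 9*z + 14)/(z - 1)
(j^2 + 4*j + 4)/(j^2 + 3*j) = (j^2 + 4*j + 4)/(j*(j + 3))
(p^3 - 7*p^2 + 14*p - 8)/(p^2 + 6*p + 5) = (p^3 - 7*p^2 + 14*p - 8)/(p^2 + 6*p + 5)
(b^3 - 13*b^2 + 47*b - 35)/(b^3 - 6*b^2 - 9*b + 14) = (b - 5)/(b + 2)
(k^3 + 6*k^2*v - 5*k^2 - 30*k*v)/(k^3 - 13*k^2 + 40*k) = (k + 6*v)/(k - 8)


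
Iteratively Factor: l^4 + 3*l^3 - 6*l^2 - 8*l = (l)*(l^3 + 3*l^2 - 6*l - 8) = l*(l + 4)*(l^2 - l - 2) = l*(l + 1)*(l + 4)*(l - 2)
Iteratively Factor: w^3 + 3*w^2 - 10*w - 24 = (w + 4)*(w^2 - w - 6) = (w - 3)*(w + 4)*(w + 2)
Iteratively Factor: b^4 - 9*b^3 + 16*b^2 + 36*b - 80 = (b - 5)*(b^3 - 4*b^2 - 4*b + 16) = (b - 5)*(b - 4)*(b^2 - 4) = (b - 5)*(b - 4)*(b - 2)*(b + 2)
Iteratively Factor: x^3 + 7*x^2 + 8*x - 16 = (x - 1)*(x^2 + 8*x + 16) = (x - 1)*(x + 4)*(x + 4)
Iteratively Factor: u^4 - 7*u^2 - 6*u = (u + 1)*(u^3 - u^2 - 6*u) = u*(u + 1)*(u^2 - u - 6) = u*(u + 1)*(u + 2)*(u - 3)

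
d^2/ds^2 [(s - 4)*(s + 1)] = 2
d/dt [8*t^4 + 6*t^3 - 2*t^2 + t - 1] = 32*t^3 + 18*t^2 - 4*t + 1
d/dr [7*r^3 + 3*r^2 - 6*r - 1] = 21*r^2 + 6*r - 6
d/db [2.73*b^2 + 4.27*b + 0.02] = 5.46*b + 4.27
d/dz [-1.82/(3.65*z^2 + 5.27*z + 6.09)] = (13.286*z + 9.5914)/(3.65*z^2 + 5.27*z + 6.09)^2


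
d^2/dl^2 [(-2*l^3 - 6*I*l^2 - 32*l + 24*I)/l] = -4 + 48*I/l^3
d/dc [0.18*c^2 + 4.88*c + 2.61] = 0.36*c + 4.88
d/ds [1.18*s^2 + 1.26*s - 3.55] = 2.36*s + 1.26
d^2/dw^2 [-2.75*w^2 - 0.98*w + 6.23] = -5.50000000000000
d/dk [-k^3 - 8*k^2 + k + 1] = -3*k^2 - 16*k + 1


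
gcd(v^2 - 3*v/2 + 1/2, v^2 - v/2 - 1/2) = v - 1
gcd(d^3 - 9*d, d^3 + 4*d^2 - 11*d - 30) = d - 3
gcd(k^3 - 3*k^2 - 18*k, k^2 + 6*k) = k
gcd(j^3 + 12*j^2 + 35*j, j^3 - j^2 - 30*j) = j^2 + 5*j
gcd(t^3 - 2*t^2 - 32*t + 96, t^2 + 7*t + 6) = t + 6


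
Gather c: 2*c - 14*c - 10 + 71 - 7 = 54 - 12*c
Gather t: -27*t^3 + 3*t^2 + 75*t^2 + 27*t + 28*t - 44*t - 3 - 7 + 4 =-27*t^3 + 78*t^2 + 11*t - 6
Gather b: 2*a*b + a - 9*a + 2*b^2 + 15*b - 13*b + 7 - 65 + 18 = -8*a + 2*b^2 + b*(2*a + 2) - 40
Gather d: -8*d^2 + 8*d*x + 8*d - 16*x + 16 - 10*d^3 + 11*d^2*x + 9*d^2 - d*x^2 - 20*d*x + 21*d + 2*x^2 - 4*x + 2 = -10*d^3 + d^2*(11*x + 1) + d*(-x^2 - 12*x + 29) + 2*x^2 - 20*x + 18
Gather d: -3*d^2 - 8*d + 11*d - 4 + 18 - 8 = -3*d^2 + 3*d + 6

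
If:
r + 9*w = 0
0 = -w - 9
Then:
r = 81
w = -9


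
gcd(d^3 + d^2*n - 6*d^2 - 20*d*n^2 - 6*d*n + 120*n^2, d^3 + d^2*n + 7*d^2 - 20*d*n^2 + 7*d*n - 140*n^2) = d^2 + d*n - 20*n^2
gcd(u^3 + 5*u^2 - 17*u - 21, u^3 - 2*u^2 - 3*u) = u^2 - 2*u - 3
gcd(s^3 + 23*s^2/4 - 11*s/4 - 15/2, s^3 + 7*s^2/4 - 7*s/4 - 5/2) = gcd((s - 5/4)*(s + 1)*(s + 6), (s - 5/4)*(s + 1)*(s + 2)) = s^2 - s/4 - 5/4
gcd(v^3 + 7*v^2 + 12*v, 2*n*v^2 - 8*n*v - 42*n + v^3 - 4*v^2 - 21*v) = v + 3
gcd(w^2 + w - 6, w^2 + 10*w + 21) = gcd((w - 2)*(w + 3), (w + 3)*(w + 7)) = w + 3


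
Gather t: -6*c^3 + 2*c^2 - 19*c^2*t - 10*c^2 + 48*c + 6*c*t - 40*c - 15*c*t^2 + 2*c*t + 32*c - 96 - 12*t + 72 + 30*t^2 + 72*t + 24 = -6*c^3 - 8*c^2 + 40*c + t^2*(30 - 15*c) + t*(-19*c^2 + 8*c + 60)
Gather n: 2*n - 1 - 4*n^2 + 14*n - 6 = -4*n^2 + 16*n - 7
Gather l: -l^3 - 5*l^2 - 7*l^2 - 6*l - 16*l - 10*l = -l^3 - 12*l^2 - 32*l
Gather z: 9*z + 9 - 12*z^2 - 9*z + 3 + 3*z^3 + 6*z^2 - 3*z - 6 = 3*z^3 - 6*z^2 - 3*z + 6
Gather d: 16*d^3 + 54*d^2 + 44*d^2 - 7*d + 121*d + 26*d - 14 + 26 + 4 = 16*d^3 + 98*d^2 + 140*d + 16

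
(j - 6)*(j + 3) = j^2 - 3*j - 18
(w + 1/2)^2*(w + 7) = w^3 + 8*w^2 + 29*w/4 + 7/4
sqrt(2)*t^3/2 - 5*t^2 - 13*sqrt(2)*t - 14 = (t - 7*sqrt(2))*(t + sqrt(2))*(sqrt(2)*t/2 + 1)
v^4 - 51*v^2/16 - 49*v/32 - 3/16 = (v - 2)*(v + 1/4)^2*(v + 3/2)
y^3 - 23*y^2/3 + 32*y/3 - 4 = (y - 6)*(y - 1)*(y - 2/3)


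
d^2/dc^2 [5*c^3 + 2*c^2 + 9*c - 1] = 30*c + 4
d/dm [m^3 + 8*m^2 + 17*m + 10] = 3*m^2 + 16*m + 17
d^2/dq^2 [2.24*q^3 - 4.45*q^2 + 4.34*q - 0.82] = 13.44*q - 8.9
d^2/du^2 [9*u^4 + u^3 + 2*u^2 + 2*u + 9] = 108*u^2 + 6*u + 4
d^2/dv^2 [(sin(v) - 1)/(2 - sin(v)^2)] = (9*sin(v)^5 - 4*sin(v)^4 - 2*sin(v)^2 - 11*sin(v)/2 - sin(5*v)/2 + 4)/(sin(v)^2 - 2)^3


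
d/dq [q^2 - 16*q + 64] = 2*q - 16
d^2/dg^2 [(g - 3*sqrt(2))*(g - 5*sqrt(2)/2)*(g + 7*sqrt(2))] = 6*g + 3*sqrt(2)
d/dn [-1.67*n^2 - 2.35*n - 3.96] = -3.34*n - 2.35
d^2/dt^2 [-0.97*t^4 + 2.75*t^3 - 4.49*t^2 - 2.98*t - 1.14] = -11.64*t^2 + 16.5*t - 8.98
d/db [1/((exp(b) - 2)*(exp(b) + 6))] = 2*(-exp(b) - 2)*exp(b)/(exp(4*b) + 8*exp(3*b) - 8*exp(2*b) - 96*exp(b) + 144)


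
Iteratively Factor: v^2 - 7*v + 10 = (v - 5)*(v - 2)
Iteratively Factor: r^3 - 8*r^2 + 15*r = (r - 5)*(r^2 - 3*r) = r*(r - 5)*(r - 3)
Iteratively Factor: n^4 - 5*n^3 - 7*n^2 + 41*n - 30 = (n - 2)*(n^3 - 3*n^2 - 13*n + 15) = (n - 2)*(n + 3)*(n^2 - 6*n + 5) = (n - 5)*(n - 2)*(n + 3)*(n - 1)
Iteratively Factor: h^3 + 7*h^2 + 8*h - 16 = (h - 1)*(h^2 + 8*h + 16) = (h - 1)*(h + 4)*(h + 4)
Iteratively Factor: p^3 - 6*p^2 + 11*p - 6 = (p - 1)*(p^2 - 5*p + 6) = (p - 2)*(p - 1)*(p - 3)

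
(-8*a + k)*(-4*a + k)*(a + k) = 32*a^3 + 20*a^2*k - 11*a*k^2 + k^3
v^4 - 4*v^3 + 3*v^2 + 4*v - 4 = (v - 2)^2*(v - 1)*(v + 1)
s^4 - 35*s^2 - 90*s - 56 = (s - 7)*(s + 1)*(s + 2)*(s + 4)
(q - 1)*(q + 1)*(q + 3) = q^3 + 3*q^2 - q - 3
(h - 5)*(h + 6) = h^2 + h - 30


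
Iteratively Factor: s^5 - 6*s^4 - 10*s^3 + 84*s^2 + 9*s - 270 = (s - 3)*(s^4 - 3*s^3 - 19*s^2 + 27*s + 90) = (s - 3)*(s + 2)*(s^3 - 5*s^2 - 9*s + 45) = (s - 5)*(s - 3)*(s + 2)*(s^2 - 9) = (s - 5)*(s - 3)*(s + 2)*(s + 3)*(s - 3)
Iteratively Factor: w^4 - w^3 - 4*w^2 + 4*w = (w - 1)*(w^3 - 4*w) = w*(w - 1)*(w^2 - 4) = w*(w - 1)*(w + 2)*(w - 2)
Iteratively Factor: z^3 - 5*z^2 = (z)*(z^2 - 5*z) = z^2*(z - 5)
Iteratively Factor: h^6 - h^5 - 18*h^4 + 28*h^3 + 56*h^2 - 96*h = (h - 2)*(h^5 + h^4 - 16*h^3 - 4*h^2 + 48*h) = (h - 2)*(h + 4)*(h^4 - 3*h^3 - 4*h^2 + 12*h) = (h - 2)^2*(h + 4)*(h^3 - h^2 - 6*h) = h*(h - 2)^2*(h + 4)*(h^2 - h - 6) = h*(h - 3)*(h - 2)^2*(h + 4)*(h + 2)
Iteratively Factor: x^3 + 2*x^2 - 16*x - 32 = (x + 4)*(x^2 - 2*x - 8) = (x - 4)*(x + 4)*(x + 2)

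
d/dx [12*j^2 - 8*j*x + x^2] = -8*j + 2*x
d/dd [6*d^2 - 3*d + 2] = 12*d - 3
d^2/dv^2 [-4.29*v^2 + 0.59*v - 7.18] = -8.58000000000000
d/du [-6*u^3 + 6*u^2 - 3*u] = -18*u^2 + 12*u - 3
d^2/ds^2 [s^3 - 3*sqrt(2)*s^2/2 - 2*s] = 6*s - 3*sqrt(2)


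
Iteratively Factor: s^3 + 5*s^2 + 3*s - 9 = (s + 3)*(s^2 + 2*s - 3) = (s + 3)^2*(s - 1)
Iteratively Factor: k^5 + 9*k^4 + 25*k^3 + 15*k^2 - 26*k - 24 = (k + 1)*(k^4 + 8*k^3 + 17*k^2 - 2*k - 24) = (k + 1)*(k + 3)*(k^3 + 5*k^2 + 2*k - 8) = (k - 1)*(k + 1)*(k + 3)*(k^2 + 6*k + 8) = (k - 1)*(k + 1)*(k + 3)*(k + 4)*(k + 2)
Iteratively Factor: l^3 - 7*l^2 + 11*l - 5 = (l - 1)*(l^2 - 6*l + 5) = (l - 1)^2*(l - 5)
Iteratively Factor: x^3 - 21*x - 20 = (x - 5)*(x^2 + 5*x + 4) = (x - 5)*(x + 1)*(x + 4)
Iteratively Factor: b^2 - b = (b)*(b - 1)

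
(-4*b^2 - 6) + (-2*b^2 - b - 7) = -6*b^2 - b - 13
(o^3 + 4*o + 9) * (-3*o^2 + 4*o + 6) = -3*o^5 + 4*o^4 - 6*o^3 - 11*o^2 + 60*o + 54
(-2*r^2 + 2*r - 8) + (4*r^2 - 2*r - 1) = 2*r^2 - 9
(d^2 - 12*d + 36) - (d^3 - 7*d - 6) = -d^3 + d^2 - 5*d + 42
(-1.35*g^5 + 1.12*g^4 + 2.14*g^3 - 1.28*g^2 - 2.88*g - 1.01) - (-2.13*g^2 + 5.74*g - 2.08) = -1.35*g^5 + 1.12*g^4 + 2.14*g^3 + 0.85*g^2 - 8.62*g + 1.07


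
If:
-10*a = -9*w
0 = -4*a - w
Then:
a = 0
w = 0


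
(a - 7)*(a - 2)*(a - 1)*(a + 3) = a^4 - 7*a^3 - 7*a^2 + 55*a - 42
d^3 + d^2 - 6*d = d*(d - 2)*(d + 3)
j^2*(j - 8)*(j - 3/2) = j^4 - 19*j^3/2 + 12*j^2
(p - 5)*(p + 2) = p^2 - 3*p - 10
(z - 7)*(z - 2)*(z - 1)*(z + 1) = z^4 - 9*z^3 + 13*z^2 + 9*z - 14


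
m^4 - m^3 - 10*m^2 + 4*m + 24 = (m - 3)*(m - 2)*(m + 2)^2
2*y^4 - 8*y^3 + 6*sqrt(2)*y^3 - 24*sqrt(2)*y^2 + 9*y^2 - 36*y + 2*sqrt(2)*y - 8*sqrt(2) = (y - 4)*(y + 2*sqrt(2))*(sqrt(2)*y + 1)^2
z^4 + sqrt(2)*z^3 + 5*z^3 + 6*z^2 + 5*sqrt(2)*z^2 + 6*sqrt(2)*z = z*(z + 2)*(z + 3)*(z + sqrt(2))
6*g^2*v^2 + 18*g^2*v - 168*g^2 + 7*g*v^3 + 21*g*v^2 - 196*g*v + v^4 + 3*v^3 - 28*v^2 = (g + v)*(6*g + v)*(v - 4)*(v + 7)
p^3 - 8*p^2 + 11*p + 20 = (p - 5)*(p - 4)*(p + 1)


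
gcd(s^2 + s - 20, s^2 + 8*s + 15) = s + 5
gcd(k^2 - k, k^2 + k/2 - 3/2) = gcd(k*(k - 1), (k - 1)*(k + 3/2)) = k - 1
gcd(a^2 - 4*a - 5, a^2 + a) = a + 1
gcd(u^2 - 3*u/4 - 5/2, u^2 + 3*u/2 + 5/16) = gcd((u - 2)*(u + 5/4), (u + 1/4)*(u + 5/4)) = u + 5/4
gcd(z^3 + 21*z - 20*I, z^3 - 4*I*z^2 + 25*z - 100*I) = z^2 + I*z + 20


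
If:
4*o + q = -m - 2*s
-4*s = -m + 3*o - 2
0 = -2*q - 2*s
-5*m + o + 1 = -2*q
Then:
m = -5/84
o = -11/84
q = -7/12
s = 7/12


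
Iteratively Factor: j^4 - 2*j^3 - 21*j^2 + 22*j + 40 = (j - 5)*(j^3 + 3*j^2 - 6*j - 8) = (j - 5)*(j - 2)*(j^2 + 5*j + 4) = (j - 5)*(j - 2)*(j + 4)*(j + 1)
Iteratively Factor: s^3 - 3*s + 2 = (s - 1)*(s^2 + s - 2) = (s - 1)^2*(s + 2)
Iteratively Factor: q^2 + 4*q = (q)*(q + 4)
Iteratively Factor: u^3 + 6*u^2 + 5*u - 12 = (u + 4)*(u^2 + 2*u - 3) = (u - 1)*(u + 4)*(u + 3)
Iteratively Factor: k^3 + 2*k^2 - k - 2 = (k + 2)*(k^2 - 1) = (k + 1)*(k + 2)*(k - 1)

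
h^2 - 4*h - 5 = (h - 5)*(h + 1)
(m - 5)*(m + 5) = m^2 - 25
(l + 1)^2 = l^2 + 2*l + 1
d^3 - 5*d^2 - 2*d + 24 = (d - 4)*(d - 3)*(d + 2)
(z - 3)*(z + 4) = z^2 + z - 12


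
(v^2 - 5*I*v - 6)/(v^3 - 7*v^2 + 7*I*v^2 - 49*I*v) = (v^2 - 5*I*v - 6)/(v*(v^2 + 7*v*(-1 + I) - 49*I))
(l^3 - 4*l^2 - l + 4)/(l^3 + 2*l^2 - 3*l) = (l^2 - 3*l - 4)/(l*(l + 3))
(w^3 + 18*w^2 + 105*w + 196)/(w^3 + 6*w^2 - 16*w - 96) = (w^2 + 14*w + 49)/(w^2 + 2*w - 24)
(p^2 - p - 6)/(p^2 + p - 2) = (p - 3)/(p - 1)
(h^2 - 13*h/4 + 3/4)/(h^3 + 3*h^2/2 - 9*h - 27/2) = (4*h - 1)/(2*(2*h^2 + 9*h + 9))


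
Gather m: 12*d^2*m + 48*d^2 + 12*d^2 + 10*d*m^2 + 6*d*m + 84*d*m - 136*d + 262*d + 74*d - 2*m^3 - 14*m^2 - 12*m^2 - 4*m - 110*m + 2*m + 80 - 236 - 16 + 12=60*d^2 + 200*d - 2*m^3 + m^2*(10*d - 26) + m*(12*d^2 + 90*d - 112) - 160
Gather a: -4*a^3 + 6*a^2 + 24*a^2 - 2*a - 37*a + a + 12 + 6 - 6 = -4*a^3 + 30*a^2 - 38*a + 12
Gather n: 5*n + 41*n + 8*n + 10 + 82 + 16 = 54*n + 108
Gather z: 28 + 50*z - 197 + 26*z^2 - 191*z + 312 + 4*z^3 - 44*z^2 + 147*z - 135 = 4*z^3 - 18*z^2 + 6*z + 8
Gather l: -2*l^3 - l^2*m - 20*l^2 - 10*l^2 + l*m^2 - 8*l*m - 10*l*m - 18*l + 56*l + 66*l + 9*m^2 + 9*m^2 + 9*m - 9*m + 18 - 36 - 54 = -2*l^3 + l^2*(-m - 30) + l*(m^2 - 18*m + 104) + 18*m^2 - 72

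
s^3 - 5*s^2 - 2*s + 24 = (s - 4)*(s - 3)*(s + 2)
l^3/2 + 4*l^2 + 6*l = l*(l/2 + 1)*(l + 6)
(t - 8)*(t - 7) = t^2 - 15*t + 56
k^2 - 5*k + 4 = (k - 4)*(k - 1)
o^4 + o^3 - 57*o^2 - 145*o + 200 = (o - 8)*(o - 1)*(o + 5)^2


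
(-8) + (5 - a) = -a - 3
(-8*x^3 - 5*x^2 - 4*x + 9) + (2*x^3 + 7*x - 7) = -6*x^3 - 5*x^2 + 3*x + 2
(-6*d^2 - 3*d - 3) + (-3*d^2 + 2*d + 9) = -9*d^2 - d + 6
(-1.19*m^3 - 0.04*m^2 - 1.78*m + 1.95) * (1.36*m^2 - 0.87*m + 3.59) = -1.6184*m^5 + 0.9809*m^4 - 6.6581*m^3 + 4.057*m^2 - 8.0867*m + 7.0005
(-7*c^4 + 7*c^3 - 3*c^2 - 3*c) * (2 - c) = 7*c^5 - 21*c^4 + 17*c^3 - 3*c^2 - 6*c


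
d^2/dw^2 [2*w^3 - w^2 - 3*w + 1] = 12*w - 2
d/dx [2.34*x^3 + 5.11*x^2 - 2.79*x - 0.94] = 7.02*x^2 + 10.22*x - 2.79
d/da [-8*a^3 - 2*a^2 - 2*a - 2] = -24*a^2 - 4*a - 2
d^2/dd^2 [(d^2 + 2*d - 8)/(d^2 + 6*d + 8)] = -8/(d^3 + 6*d^2 + 12*d + 8)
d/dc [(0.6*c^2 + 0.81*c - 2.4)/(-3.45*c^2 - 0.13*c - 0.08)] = (2.7165*c^2 - 16.656*c - 0.3768)/(11.9025*c^4 + 0.897*c^3 + 0.5689*c^2 + 0.0208*c + 0.0064)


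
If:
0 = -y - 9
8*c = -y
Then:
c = 9/8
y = -9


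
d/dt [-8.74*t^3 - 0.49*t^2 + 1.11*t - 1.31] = -26.22*t^2 - 0.98*t + 1.11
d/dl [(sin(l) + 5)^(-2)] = -2*cos(l)/(sin(l) + 5)^3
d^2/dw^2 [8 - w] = 0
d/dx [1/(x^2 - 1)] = -2*x/(x^2 - 1)^2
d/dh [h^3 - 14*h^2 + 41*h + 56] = 3*h^2 - 28*h + 41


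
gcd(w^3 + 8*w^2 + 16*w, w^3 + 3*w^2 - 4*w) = w^2 + 4*w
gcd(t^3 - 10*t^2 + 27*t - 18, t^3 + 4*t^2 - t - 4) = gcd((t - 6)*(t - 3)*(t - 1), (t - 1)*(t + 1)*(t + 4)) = t - 1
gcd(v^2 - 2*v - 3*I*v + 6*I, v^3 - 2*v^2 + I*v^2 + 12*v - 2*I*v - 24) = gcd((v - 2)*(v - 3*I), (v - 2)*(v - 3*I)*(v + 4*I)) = v^2 + v*(-2 - 3*I) + 6*I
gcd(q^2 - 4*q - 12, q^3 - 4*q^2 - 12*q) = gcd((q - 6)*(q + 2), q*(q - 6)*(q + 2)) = q^2 - 4*q - 12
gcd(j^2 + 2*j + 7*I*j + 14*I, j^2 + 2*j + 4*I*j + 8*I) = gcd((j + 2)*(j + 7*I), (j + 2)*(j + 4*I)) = j + 2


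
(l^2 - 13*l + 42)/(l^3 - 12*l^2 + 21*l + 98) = (l - 6)/(l^2 - 5*l - 14)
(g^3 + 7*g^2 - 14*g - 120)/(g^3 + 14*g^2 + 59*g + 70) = (g^2 + 2*g - 24)/(g^2 + 9*g + 14)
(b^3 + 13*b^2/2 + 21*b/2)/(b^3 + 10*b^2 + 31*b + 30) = b*(2*b + 7)/(2*(b^2 + 7*b + 10))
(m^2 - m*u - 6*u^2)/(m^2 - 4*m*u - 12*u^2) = (-m + 3*u)/(-m + 6*u)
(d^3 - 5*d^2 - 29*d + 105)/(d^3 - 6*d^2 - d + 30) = (d^2 - 2*d - 35)/(d^2 - 3*d - 10)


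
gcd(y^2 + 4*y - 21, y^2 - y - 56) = y + 7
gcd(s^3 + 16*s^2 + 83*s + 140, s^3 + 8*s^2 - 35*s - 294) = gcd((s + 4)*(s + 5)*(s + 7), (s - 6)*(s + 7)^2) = s + 7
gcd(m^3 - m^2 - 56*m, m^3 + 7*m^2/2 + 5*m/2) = m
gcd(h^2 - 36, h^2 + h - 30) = h + 6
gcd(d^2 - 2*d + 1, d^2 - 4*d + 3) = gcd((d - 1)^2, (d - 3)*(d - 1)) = d - 1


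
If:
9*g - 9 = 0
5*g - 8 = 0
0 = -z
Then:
No Solution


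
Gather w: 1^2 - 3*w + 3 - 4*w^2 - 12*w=-4*w^2 - 15*w + 4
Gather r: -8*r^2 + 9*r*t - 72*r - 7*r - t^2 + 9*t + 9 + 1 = -8*r^2 + r*(9*t - 79) - t^2 + 9*t + 10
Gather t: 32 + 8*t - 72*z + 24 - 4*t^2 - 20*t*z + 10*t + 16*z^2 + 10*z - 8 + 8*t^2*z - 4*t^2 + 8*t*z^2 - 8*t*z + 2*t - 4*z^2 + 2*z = t^2*(8*z - 8) + t*(8*z^2 - 28*z + 20) + 12*z^2 - 60*z + 48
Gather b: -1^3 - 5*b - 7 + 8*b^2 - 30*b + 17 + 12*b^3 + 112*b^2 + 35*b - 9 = 12*b^3 + 120*b^2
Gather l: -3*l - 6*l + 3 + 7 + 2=12 - 9*l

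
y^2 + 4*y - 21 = (y - 3)*(y + 7)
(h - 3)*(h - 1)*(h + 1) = h^3 - 3*h^2 - h + 3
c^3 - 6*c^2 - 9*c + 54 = (c - 6)*(c - 3)*(c + 3)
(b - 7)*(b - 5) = b^2 - 12*b + 35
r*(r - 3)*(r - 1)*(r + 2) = r^4 - 2*r^3 - 5*r^2 + 6*r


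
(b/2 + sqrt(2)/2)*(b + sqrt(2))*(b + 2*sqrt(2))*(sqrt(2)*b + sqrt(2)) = sqrt(2)*b^4/2 + sqrt(2)*b^3/2 + 4*b^3 + 4*b^2 + 5*sqrt(2)*b^2 + 4*b + 5*sqrt(2)*b + 4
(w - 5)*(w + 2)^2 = w^3 - w^2 - 16*w - 20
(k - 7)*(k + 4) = k^2 - 3*k - 28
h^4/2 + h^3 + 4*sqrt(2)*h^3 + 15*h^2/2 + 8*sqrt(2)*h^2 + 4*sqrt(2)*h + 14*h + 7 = (h/2 + sqrt(2)/2)*(h + 1)^2*(h + 7*sqrt(2))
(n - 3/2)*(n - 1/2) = n^2 - 2*n + 3/4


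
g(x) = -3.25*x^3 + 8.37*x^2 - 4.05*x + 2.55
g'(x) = -9.75*x^2 + 16.74*x - 4.05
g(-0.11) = 3.10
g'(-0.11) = -6.01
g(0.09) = 2.25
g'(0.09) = -2.62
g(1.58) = 4.23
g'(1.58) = -1.94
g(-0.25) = 4.14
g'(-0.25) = -8.84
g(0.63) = 2.51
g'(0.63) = 2.63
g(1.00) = 3.62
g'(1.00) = 2.94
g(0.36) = 2.03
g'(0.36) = 0.71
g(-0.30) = 4.61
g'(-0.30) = -9.95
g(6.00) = -422.43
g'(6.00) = -254.61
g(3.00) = -22.02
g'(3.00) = -41.58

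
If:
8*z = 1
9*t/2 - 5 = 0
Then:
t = 10/9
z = 1/8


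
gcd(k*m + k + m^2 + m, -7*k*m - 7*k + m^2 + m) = m + 1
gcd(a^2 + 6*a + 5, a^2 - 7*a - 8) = a + 1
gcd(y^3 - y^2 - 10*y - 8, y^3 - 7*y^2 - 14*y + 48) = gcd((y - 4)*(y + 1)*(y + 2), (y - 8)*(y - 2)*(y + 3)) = 1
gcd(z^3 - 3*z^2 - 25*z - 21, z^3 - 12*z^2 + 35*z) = z - 7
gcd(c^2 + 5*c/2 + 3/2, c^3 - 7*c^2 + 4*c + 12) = c + 1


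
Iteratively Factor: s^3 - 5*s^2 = (s)*(s^2 - 5*s) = s*(s - 5)*(s)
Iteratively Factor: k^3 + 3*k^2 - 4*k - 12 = (k - 2)*(k^2 + 5*k + 6) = (k - 2)*(k + 3)*(k + 2)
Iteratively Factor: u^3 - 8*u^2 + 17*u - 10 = (u - 2)*(u^2 - 6*u + 5) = (u - 2)*(u - 1)*(u - 5)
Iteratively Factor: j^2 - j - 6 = (j + 2)*(j - 3)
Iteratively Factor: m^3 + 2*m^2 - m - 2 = (m + 1)*(m^2 + m - 2) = (m + 1)*(m + 2)*(m - 1)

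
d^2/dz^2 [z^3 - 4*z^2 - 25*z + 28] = 6*z - 8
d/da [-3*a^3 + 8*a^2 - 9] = a*(16 - 9*a)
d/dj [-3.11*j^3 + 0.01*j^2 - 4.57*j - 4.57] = -9.33*j^2 + 0.02*j - 4.57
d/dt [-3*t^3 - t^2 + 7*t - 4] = -9*t^2 - 2*t + 7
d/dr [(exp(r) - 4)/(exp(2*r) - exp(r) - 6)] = (-(exp(r) - 4)*(2*exp(r) - 1) + exp(2*r) - exp(r) - 6)*exp(r)/(-exp(2*r) + exp(r) + 6)^2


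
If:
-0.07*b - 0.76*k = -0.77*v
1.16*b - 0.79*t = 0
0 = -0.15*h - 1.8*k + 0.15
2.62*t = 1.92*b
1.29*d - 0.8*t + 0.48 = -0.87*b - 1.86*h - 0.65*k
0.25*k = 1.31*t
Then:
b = 0.00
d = -1.81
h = 1.00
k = 0.00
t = 0.00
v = 0.00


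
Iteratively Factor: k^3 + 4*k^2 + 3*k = (k + 1)*(k^2 + 3*k) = (k + 1)*(k + 3)*(k)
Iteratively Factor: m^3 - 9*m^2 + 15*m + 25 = (m + 1)*(m^2 - 10*m + 25) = (m - 5)*(m + 1)*(m - 5)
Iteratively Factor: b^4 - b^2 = (b)*(b^3 - b) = b*(b - 1)*(b^2 + b) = b*(b - 1)*(b + 1)*(b)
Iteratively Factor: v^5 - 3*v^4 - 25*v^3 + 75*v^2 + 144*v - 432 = (v - 3)*(v^4 - 25*v^2 + 144) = (v - 3)*(v + 3)*(v^3 - 3*v^2 - 16*v + 48) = (v - 4)*(v - 3)*(v + 3)*(v^2 + v - 12) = (v - 4)*(v - 3)^2*(v + 3)*(v + 4)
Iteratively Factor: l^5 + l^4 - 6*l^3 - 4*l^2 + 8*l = (l - 1)*(l^4 + 2*l^3 - 4*l^2 - 8*l) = (l - 1)*(l + 2)*(l^3 - 4*l) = (l - 2)*(l - 1)*(l + 2)*(l^2 + 2*l) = l*(l - 2)*(l - 1)*(l + 2)*(l + 2)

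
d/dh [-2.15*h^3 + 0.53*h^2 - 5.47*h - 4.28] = -6.45*h^2 + 1.06*h - 5.47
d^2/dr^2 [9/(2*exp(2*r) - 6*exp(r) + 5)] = 18*((3 - 4*exp(r))*(2*exp(2*r) - 6*exp(r) + 5) + 4*(2*exp(r) - 3)^2*exp(r))*exp(r)/(2*exp(2*r) - 6*exp(r) + 5)^3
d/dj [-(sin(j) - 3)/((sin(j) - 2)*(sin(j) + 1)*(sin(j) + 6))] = 2*(sin(j)^3 - 2*sin(j)^2 - 15*sin(j) + 18)*cos(j)/((sin(j) - 2)^2*(sin(j) + 1)^2*(sin(j) + 6)^2)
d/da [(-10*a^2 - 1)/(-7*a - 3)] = (70*a^2 + 60*a - 7)/(49*a^2 + 42*a + 9)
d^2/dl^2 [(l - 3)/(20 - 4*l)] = -1/(l - 5)^3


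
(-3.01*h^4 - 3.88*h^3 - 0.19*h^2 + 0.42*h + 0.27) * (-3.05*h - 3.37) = 9.1805*h^5 + 21.9777*h^4 + 13.6551*h^3 - 0.6407*h^2 - 2.2389*h - 0.9099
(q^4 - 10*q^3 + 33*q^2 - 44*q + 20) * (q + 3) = q^5 - 7*q^4 + 3*q^3 + 55*q^2 - 112*q + 60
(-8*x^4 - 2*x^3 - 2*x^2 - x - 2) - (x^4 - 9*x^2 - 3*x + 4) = -9*x^4 - 2*x^3 + 7*x^2 + 2*x - 6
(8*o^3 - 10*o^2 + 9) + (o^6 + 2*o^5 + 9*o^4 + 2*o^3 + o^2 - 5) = o^6 + 2*o^5 + 9*o^4 + 10*o^3 - 9*o^2 + 4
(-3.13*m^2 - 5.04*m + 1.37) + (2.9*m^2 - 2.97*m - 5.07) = -0.23*m^2 - 8.01*m - 3.7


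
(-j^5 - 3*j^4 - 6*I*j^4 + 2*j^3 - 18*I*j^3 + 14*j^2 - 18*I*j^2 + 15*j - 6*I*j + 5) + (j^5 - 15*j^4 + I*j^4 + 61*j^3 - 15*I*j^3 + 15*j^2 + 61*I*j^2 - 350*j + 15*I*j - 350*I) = -18*j^4 - 5*I*j^4 + 63*j^3 - 33*I*j^3 + 29*j^2 + 43*I*j^2 - 335*j + 9*I*j + 5 - 350*I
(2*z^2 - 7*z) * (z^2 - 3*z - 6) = 2*z^4 - 13*z^3 + 9*z^2 + 42*z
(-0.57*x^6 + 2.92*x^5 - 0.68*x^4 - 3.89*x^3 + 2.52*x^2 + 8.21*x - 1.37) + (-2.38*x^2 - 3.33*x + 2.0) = -0.57*x^6 + 2.92*x^5 - 0.68*x^4 - 3.89*x^3 + 0.14*x^2 + 4.88*x + 0.63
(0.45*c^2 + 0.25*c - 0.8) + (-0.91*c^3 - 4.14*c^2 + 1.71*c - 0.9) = -0.91*c^3 - 3.69*c^2 + 1.96*c - 1.7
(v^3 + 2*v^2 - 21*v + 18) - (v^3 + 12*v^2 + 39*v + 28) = -10*v^2 - 60*v - 10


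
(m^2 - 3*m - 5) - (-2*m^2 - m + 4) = 3*m^2 - 2*m - 9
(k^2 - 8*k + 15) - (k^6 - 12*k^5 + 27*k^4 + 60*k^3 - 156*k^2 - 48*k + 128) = -k^6 + 12*k^5 - 27*k^4 - 60*k^3 + 157*k^2 + 40*k - 113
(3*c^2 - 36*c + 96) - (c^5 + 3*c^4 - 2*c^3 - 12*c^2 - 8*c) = -c^5 - 3*c^4 + 2*c^3 + 15*c^2 - 28*c + 96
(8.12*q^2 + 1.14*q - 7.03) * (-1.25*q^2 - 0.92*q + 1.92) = -10.15*q^4 - 8.8954*q^3 + 23.3291*q^2 + 8.6564*q - 13.4976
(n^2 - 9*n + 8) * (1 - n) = -n^3 + 10*n^2 - 17*n + 8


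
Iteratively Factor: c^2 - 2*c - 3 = (c + 1)*(c - 3)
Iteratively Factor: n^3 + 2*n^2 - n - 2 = (n + 2)*(n^2 - 1) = (n - 1)*(n + 2)*(n + 1)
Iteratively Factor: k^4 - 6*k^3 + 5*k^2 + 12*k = (k - 4)*(k^3 - 2*k^2 - 3*k) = (k - 4)*(k - 3)*(k^2 + k) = (k - 4)*(k - 3)*(k + 1)*(k)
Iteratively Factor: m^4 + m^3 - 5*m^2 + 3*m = (m)*(m^3 + m^2 - 5*m + 3) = m*(m - 1)*(m^2 + 2*m - 3) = m*(m - 1)*(m + 3)*(m - 1)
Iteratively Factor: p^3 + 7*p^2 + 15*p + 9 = (p + 3)*(p^2 + 4*p + 3) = (p + 1)*(p + 3)*(p + 3)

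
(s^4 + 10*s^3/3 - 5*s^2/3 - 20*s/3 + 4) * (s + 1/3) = s^5 + 11*s^4/3 - 5*s^3/9 - 65*s^2/9 + 16*s/9 + 4/3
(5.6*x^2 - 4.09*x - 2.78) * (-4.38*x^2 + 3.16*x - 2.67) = -24.528*x^4 + 35.6102*x^3 - 15.7*x^2 + 2.1355*x + 7.4226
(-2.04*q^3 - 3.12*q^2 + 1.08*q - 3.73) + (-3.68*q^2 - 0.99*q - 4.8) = -2.04*q^3 - 6.8*q^2 + 0.0900000000000001*q - 8.53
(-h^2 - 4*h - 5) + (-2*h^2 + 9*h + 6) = -3*h^2 + 5*h + 1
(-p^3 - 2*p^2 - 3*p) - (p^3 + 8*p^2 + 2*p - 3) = -2*p^3 - 10*p^2 - 5*p + 3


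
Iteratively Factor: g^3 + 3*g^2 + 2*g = (g + 2)*(g^2 + g) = (g + 1)*(g + 2)*(g)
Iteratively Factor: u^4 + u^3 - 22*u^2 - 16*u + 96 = (u - 2)*(u^3 + 3*u^2 - 16*u - 48) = (u - 4)*(u - 2)*(u^2 + 7*u + 12) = (u - 4)*(u - 2)*(u + 3)*(u + 4)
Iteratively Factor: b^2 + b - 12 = (b - 3)*(b + 4)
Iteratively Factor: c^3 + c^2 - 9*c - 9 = (c + 3)*(c^2 - 2*c - 3) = (c - 3)*(c + 3)*(c + 1)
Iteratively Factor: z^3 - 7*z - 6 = (z + 2)*(z^2 - 2*z - 3) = (z + 1)*(z + 2)*(z - 3)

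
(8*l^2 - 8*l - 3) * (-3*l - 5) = -24*l^3 - 16*l^2 + 49*l + 15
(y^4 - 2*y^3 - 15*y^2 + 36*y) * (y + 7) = y^5 + 5*y^4 - 29*y^3 - 69*y^2 + 252*y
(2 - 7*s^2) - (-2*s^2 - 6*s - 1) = -5*s^2 + 6*s + 3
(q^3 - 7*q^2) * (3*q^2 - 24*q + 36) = 3*q^5 - 45*q^4 + 204*q^3 - 252*q^2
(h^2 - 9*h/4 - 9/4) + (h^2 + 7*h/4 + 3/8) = 2*h^2 - h/2 - 15/8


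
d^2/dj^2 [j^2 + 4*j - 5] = 2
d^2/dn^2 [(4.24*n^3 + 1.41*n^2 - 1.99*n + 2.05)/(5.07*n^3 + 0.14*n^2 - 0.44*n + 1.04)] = (66.4687140000002*n^6 - 250.164954*n^5 + 374.458032*n^4 - 89.179472*n^3 + 85.843584*n^2 - 36.358752*n + 1.425664)/(130.323843*n^9 + 10.796058*n^8 - 33.632352*n^7 + 78.32816*n^6 + 7.347936*n^5 - 13.777728*n^4 + 15.981568*n^3 + 1.058304*n^2 - 1.427712*n + 1.124864)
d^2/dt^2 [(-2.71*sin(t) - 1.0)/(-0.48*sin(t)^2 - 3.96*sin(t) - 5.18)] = (-0.624384*sin(t)^5 + 4.22956800000001*sin(t)^4 + 35.975232*sin(t)^3 + 51.236088*sin(t)^2 - 81.227068*sin(t) - 84.788976)/(0.48*sin(t)^2 + 3.96*sin(t) + 5.18)^3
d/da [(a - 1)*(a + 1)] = 2*a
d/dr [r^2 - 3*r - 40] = 2*r - 3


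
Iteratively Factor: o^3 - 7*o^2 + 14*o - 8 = (o - 4)*(o^2 - 3*o + 2) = (o - 4)*(o - 1)*(o - 2)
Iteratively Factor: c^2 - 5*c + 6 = (c - 2)*(c - 3)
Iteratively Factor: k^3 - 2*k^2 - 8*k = (k)*(k^2 - 2*k - 8) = k*(k - 4)*(k + 2)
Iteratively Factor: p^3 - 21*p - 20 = (p - 5)*(p^2 + 5*p + 4) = (p - 5)*(p + 4)*(p + 1)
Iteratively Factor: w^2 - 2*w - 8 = (w + 2)*(w - 4)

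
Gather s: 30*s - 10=30*s - 10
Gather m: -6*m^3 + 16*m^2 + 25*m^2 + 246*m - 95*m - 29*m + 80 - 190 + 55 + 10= -6*m^3 + 41*m^2 + 122*m - 45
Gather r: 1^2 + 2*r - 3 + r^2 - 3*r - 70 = r^2 - r - 72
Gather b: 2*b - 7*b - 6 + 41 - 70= -5*b - 35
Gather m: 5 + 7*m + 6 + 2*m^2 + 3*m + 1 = 2*m^2 + 10*m + 12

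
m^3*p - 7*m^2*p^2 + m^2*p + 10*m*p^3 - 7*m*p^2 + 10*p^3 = (m - 5*p)*(m - 2*p)*(m*p + p)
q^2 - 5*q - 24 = (q - 8)*(q + 3)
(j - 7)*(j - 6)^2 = j^3 - 19*j^2 + 120*j - 252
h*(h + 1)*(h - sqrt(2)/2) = h^3 - sqrt(2)*h^2/2 + h^2 - sqrt(2)*h/2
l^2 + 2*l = l*(l + 2)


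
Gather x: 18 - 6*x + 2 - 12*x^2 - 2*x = -12*x^2 - 8*x + 20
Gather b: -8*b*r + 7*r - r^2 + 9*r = -8*b*r - r^2 + 16*r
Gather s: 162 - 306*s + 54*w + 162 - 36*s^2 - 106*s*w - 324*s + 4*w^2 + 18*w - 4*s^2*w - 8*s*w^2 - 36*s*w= s^2*(-4*w - 36) + s*(-8*w^2 - 142*w - 630) + 4*w^2 + 72*w + 324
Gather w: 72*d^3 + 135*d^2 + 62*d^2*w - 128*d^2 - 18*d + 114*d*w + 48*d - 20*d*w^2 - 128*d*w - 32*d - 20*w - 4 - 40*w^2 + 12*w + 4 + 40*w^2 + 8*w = 72*d^3 + 7*d^2 - 20*d*w^2 - 2*d + w*(62*d^2 - 14*d)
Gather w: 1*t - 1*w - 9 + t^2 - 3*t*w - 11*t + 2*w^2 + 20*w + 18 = t^2 - 10*t + 2*w^2 + w*(19 - 3*t) + 9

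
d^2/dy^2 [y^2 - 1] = 2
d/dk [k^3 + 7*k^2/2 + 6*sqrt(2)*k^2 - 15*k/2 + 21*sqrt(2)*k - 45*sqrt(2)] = 3*k^2 + 7*k + 12*sqrt(2)*k - 15/2 + 21*sqrt(2)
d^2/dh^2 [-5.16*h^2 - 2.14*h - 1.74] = -10.3200000000000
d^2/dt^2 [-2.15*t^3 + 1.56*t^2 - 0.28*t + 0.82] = 3.12 - 12.9*t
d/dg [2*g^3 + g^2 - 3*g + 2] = 6*g^2 + 2*g - 3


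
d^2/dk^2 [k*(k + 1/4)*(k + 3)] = 6*k + 13/2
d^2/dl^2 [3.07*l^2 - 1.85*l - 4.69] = 6.14000000000000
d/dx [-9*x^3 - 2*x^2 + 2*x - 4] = -27*x^2 - 4*x + 2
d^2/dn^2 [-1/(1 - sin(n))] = -(sin(n) + 2)/(sin(n) - 1)^2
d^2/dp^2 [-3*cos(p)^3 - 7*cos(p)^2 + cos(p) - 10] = 5*cos(p)/4 + 14*cos(2*p) + 27*cos(3*p)/4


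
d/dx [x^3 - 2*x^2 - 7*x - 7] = 3*x^2 - 4*x - 7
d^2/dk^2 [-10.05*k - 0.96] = 0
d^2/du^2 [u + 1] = 0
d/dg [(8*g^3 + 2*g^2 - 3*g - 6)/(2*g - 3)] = (32*g^3 - 68*g^2 - 12*g + 21)/(4*g^2 - 12*g + 9)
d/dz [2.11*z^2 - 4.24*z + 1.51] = 4.22*z - 4.24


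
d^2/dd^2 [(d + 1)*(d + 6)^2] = 6*d + 26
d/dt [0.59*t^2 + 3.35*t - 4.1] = 1.18*t + 3.35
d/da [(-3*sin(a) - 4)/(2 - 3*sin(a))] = -18*cos(a)/(3*sin(a) - 2)^2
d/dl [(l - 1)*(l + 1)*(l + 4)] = 3*l^2 + 8*l - 1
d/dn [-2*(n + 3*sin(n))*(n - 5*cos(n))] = -2*(n + 3*sin(n))*(5*sin(n) + 1) - 2*(n - 5*cos(n))*(3*cos(n) + 1)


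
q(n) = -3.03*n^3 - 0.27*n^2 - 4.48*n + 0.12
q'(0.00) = -4.48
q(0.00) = 0.12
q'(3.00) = -87.91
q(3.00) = -97.56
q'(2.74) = -74.20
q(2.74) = -76.51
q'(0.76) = -10.14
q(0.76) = -4.77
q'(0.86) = -11.67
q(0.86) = -5.86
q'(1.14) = -16.91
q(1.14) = -9.83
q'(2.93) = -84.10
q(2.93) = -91.54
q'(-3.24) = -98.15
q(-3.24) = 114.86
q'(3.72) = -132.28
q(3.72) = -176.26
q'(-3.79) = -133.00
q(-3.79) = 178.17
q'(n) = -9.09*n^2 - 0.54*n - 4.48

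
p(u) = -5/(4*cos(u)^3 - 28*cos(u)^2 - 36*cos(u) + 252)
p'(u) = -5*(12*sin(u)*cos(u)^2 - 56*sin(u)*cos(u) - 36*sin(u))/(4*cos(u)^3 - 28*cos(u)^2 - 36*cos(u) + 252)^2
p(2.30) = -0.02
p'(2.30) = -0.00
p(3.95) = -0.02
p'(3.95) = 0.00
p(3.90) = -0.02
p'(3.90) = 0.00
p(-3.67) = -0.02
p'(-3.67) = -0.00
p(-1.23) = -0.02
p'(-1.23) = -0.00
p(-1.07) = -0.02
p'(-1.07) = -0.01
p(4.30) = -0.02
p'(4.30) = -0.00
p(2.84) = -0.02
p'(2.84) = -0.00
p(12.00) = -0.02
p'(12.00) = 0.00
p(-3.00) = -0.02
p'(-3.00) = 0.00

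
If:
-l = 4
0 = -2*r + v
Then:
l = -4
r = v/2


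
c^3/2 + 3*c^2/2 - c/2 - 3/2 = (c/2 + 1/2)*(c - 1)*(c + 3)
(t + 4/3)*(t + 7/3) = t^2 + 11*t/3 + 28/9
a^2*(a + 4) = a^3 + 4*a^2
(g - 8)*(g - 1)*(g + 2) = g^3 - 7*g^2 - 10*g + 16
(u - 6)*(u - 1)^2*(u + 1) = u^4 - 7*u^3 + 5*u^2 + 7*u - 6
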